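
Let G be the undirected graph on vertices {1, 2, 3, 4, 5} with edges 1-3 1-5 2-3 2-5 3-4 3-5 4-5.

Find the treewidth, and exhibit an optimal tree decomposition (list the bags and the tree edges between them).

Treewidth 2.
One optimal decomposition is:
Bags: B1 = {3, 4, 5}  B2 = {2, 3, 5}  B3 = {1, 3, 5}
Tree: B1–B2, B2–B3

Every bag has size at most 3, so the width is 3 − 1 = 2 and tw(G) ≤ 2. Conversely, {1, 3, 5} is a clique of size 3, and the vertices of any clique must share a bag in every tree decomposition; so some bag has ≥ 3 vertices and tw(G) ≥ 2. The upper and lower bounds meet at 2, so that is the treewidth.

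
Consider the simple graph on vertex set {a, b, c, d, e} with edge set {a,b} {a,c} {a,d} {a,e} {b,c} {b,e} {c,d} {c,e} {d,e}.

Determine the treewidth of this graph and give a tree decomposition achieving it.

The largest bag has 4 vertices, giving width 3; this decomposition certifies tw(G) ≤ 3. On the other hand G contains the 4-clique {a, c, d, e}. A clique must lie in a single bag of any decomposition, so no decomposition can have width below 3. Therefore the treewidth is 3.

Treewidth 3.
Bags: B1 = {a, c, d, e}  B2 = {a, b, c, e}
Tree: B1–B2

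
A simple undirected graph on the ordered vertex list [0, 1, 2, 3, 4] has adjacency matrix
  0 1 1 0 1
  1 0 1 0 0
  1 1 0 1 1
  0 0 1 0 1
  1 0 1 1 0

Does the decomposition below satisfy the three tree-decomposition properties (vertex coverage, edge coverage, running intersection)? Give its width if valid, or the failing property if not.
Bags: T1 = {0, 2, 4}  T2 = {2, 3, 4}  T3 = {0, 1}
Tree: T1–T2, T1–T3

A tree decomposition must satisfy three properties: every vertex lies in some bag; for every edge, both endpoints lie together in some bag; and for every vertex, the bags containing it form a connected subtree. Here edge (2,1) lies in no bag, so the decomposition is invalid.

No — edge (2,1) lies in no bag.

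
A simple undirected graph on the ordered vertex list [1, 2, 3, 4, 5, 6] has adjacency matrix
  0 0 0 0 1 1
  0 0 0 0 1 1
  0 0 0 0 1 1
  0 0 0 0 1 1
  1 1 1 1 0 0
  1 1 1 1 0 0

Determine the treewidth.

2

A width-2 tree decomposition is:
Bags: B1 = {4, 5, 6}  B2 = {1, 5, 6}  B3 = {3, 5, 6}  B4 = {2, 5, 6}
Tree: B1–B2, B2–B3, B3–B4
The largest bag has 3 vertices, giving width 2; this decomposition certifies tw(G) ≤ 2. For the lower bound, G contains the cycle 5–4–6–1–5, so G is not a forest; only forests have treewidth ≤ 1, hence tw(G) ≥ 2. Hence tw(G) = 2 exactly.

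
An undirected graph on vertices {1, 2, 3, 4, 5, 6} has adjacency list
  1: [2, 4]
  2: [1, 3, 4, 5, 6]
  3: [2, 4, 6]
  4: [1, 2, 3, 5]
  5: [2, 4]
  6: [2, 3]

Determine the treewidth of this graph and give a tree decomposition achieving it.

Treewidth 2.
One optimal decomposition is:
Bags: B1 = {2, 3, 4}  B2 = {2, 3, 6}  B3 = {1, 2, 4}  B4 = {2, 4, 5}
Tree: B1–B2, B1–B3, B3–B4

Each bag holds 3 vertices, so the decomposition has width 2, which upper-bounds the treewidth. Conversely, {1, 2, 4} is a clique of size 3, and the vertices of any clique must share a bag in every tree decomposition; so some bag has ≥ 3 vertices and tw(G) ≥ 2. Hence tw(G) = 2 exactly.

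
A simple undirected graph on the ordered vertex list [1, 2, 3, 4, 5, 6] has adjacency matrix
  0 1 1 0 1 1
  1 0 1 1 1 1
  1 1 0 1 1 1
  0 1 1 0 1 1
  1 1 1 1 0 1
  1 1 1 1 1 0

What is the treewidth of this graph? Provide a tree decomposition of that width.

Treewidth 4.
One such decomposition:
Bags: B1 = {2, 3, 4, 5, 6}  B2 = {1, 2, 3, 5, 6}
Tree: B1–B2

The largest bag has 5 vertices, giving width 4; this decomposition certifies tw(G) ≤ 4. On the other hand G contains the 5-clique {1, 2, 3, 5, 6}. A clique must lie in a single bag of any decomposition, so no decomposition can have width below 4. The upper and lower bounds meet at 4, so that is the treewidth.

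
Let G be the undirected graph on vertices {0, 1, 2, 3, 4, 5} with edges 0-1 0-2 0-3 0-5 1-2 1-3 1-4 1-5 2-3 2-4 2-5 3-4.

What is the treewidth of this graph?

3

A width-3 tree decomposition is:
Bags: B1 = {0, 1, 2, 3}  B2 = {0, 1, 2, 5}  B3 = {1, 2, 3, 4}
Tree: B1–B2, B1–B3
Each bag holds 4 vertices, so the decomposition has width 3, which upper-bounds the treewidth. On the other hand G contains the 4-clique {0, 1, 2, 3}. A clique must lie in a single bag of any decomposition, so no decomposition can have width below 3. Hence tw(G) = 3 exactly.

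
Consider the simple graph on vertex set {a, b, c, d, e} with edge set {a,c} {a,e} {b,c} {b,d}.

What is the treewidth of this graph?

A width-1 tree decomposition is:
Bags: B1 = {b, d}  B2 = {b, c}  B3 = {a, c}  B4 = {a, e}
Tree: B1–B2, B2–B3, B3–B4
The largest bag has 2 vertices, giving width 1; this decomposition certifies tw(G) ≤ 1. Since G has at least one edge (e.g. d–b), it is not an edgeless graph, so tw(G) ≥ 1. Hence tw(G) = 1 exactly.

1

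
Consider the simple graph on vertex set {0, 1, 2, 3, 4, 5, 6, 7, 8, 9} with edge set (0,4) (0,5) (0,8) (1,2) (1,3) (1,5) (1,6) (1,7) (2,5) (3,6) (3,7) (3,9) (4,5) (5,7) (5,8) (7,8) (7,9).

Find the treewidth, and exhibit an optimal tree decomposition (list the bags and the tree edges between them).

Treewidth 2.
One such decomposition:
Bags: B1 = {3, 7, 9}  B2 = {1, 3, 7}  B3 = {1, 5, 7}  B4 = {5, 7, 8}  B5 = {1, 2, 5}  B6 = {0, 5, 8}  B7 = {1, 3, 6}  B8 = {0, 4, 5}
Tree: B1–B2, B2–B3, B3–B4, B3–B5, B4–B6, B2–B7, B6–B8

The largest bag has 3 vertices, giving width 2; this decomposition certifies tw(G) ≤ 2. Conversely, {3, 7, 9} is a clique of size 3, and the vertices of any clique must share a bag in every tree decomposition; so some bag has ≥ 3 vertices and tw(G) ≥ 2. Hence tw(G) = 2 exactly.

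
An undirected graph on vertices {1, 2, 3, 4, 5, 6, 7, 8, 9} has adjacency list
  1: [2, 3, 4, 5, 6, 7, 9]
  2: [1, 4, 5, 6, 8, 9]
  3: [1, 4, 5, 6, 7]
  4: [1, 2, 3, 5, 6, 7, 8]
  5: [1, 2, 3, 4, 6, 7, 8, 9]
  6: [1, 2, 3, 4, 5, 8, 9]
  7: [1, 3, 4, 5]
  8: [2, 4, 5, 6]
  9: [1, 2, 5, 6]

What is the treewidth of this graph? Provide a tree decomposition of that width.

Each bag holds 5 vertices, so the decomposition has width 4, which upper-bounds the treewidth. On the other hand G contains the 5-clique {2, 4, 5, 6, 8}. A clique must lie in a single bag of any decomposition, so no decomposition can have width below 4. Therefore the treewidth is 4.

Treewidth 4.
Bags: B1 = {2, 4, 5, 6, 8}  B2 = {1, 2, 4, 5, 6}  B3 = {1, 3, 4, 5, 6}  B4 = {1, 3, 4, 5, 7}  B5 = {1, 2, 5, 6, 9}
Tree: B1–B2, B2–B3, B3–B4, B2–B5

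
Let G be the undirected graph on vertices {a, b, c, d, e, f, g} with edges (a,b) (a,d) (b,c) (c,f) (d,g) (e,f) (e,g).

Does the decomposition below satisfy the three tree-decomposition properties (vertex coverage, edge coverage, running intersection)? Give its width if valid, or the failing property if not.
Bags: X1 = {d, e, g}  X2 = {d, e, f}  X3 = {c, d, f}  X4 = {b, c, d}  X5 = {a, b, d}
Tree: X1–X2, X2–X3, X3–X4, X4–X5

Vertex coverage: the bags together contain {a, b, c, d, e, f, g}, the full vertex set. Edge coverage: each edge of G has both endpoints in at least one bag. Running intersection: for every vertex, the bags containing it form a connected subtree. All three properties hold, so this is a valid tree decomposition of width max|bag| − 1 = 2, and hence tw(G) ≤ 2.

Yes; width 2.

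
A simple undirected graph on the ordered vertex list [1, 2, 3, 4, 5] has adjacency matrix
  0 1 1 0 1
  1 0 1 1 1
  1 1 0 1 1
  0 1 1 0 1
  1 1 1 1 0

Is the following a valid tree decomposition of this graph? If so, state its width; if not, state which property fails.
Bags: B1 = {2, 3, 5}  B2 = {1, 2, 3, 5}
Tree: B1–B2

No — vertex 4 appears in no bag.

A tree decomposition must satisfy three properties: every vertex lies in some bag; for every edge, both endpoints lie together in some bag; and for every vertex, the bags containing it form a connected subtree. Here vertex 4 appears in no bag, so the decomposition is invalid.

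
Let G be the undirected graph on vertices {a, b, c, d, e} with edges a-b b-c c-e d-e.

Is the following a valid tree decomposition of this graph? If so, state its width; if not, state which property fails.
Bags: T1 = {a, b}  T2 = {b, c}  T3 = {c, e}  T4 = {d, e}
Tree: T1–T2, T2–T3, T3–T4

Every vertex of G appears in some bag (union = {a, b, c, d, e}); every edge is covered by a bag; and for each vertex v the set of bags containing v is connected in the bag tree. The decomposition is therefore valid. The largest bag has 2 vertices, so the width is 1.

Yes; width 1.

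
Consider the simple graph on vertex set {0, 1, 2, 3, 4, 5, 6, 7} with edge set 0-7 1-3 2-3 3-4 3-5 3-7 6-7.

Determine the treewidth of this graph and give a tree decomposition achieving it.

The largest bag has 2 vertices, giving width 1; this decomposition certifies tw(G) ≤ 1. G has an edge, so its treewidth is at least 1. Combining the bounds, tw(G) = 1.

Treewidth 1.
One optimal decomposition is:
Bags: B1 = {1, 3}  B2 = {3, 5}  B3 = {3, 7}  B4 = {3, 4}  B5 = {6, 7}  B6 = {2, 3}  B7 = {0, 7}
Tree: B1–B2, B2–B3, B3–B4, B3–B5, B4–B6, B5–B7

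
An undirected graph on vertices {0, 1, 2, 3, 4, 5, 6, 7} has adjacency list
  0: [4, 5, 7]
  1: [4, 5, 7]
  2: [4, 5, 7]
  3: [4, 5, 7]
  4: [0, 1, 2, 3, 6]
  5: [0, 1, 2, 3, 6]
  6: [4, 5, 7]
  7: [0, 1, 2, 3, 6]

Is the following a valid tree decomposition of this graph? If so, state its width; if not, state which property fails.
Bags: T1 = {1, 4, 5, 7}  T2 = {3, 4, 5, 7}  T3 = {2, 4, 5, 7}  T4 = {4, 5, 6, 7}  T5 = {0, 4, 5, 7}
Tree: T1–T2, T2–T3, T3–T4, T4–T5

Every vertex of G appears in some bag (union = {0, 1, 2, 3, 4, 5, 6, 7}); every edge is covered by a bag; and for each vertex v the set of bags containing v is connected in the bag tree. The decomposition is therefore valid. The largest bag has 4 vertices, so the width is 3.

Yes; width 3.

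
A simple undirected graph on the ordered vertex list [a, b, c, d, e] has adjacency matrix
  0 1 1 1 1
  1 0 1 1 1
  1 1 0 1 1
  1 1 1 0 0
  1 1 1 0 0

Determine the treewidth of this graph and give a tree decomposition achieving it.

Every bag has size at most 4, so the width is 4 − 1 = 3 and tw(G) ≤ 3. Conversely, {a, b, c, d} is a clique of size 4, and the vertices of any clique must share a bag in every tree decomposition; so some bag has ≥ 4 vertices and tw(G) ≥ 3. The upper and lower bounds meet at 3, so that is the treewidth.

Treewidth 3.
One such decomposition:
Bags: B1 = {a, b, c, e}  B2 = {a, b, c, d}
Tree: B1–B2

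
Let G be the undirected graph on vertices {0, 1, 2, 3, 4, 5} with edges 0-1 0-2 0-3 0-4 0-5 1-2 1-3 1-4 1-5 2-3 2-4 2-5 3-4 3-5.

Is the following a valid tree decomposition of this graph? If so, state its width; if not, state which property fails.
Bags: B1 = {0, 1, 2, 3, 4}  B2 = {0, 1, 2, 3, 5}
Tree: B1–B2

Yes; width 4.

Every vertex of G appears in some bag (union = {0, 1, 2, 3, 4, 5}); every edge is covered by a bag; and for each vertex v the set of bags containing v is connected in the bag tree. The decomposition is therefore valid. The largest bag has 5 vertices, so the width is 4.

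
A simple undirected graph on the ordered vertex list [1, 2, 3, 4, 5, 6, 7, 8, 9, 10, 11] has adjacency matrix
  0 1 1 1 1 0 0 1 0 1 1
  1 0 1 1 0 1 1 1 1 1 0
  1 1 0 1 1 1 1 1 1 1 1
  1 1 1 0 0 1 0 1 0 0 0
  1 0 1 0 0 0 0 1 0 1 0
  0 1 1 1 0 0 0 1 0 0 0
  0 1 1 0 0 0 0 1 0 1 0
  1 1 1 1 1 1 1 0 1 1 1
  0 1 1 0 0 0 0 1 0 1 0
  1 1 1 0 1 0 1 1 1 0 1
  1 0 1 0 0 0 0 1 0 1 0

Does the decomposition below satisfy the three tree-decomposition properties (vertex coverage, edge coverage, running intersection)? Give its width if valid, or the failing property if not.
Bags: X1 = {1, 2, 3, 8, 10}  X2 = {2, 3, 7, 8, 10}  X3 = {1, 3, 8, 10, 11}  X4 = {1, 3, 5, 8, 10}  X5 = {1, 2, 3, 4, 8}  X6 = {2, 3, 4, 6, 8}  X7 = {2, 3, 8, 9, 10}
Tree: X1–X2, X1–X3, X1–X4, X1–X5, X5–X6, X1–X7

Yes; width 4.

Every vertex of G appears in some bag (union = {1, 2, 3, 4, 5, 6, 7, 8, 9, 10, 11}); every edge is covered by a bag; and for each vertex v the set of bags containing v is connected in the bag tree. The decomposition is therefore valid. The largest bag has 5 vertices, so the width is 4.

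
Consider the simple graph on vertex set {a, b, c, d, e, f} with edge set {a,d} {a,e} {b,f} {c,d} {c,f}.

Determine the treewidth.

1

A width-1 tree decomposition is:
Bags: B1 = {c, f}  B2 = {c, d}  B3 = {b, f}  B4 = {a, d}  B5 = {a, e}
Tree: B1–B2, B1–B3, B2–B4, B4–B5
The largest bag has 2 vertices, giving width 1; this decomposition certifies tw(G) ≤ 1. Any graph with an edge has treewidth ≥ 1, and G has the edge f–c. Hence tw(G) = 1 exactly.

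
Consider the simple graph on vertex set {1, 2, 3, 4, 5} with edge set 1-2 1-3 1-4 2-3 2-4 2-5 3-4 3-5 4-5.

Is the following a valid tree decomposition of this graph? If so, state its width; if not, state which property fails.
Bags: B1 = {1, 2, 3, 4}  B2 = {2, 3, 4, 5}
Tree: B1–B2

Checking the three conditions: (i) the bags cover all of {1, 2, 3, 4, 5}; (ii) for each edge, some bag contains both endpoints; (iii) the bags containing any fixed vertex form a subtree. All hold, so the decomposition is valid with width 4 − 1 = 3.

Yes; width 3.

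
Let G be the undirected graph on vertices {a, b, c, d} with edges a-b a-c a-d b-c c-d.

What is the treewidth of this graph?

2

A width-2 tree decomposition is:
Bags: B1 = {a, b, c}  B2 = {a, c, d}
Tree: B1–B2
Each bag holds 3 vertices, so the decomposition has width 2, which upper-bounds the treewidth. For the lower bound, the 3 vertices {a, c, d} are pairwise adjacent, and any tree decomposition puts a clique entirely inside one bag — forcing width ≥ 2. Combining the bounds, tw(G) = 2.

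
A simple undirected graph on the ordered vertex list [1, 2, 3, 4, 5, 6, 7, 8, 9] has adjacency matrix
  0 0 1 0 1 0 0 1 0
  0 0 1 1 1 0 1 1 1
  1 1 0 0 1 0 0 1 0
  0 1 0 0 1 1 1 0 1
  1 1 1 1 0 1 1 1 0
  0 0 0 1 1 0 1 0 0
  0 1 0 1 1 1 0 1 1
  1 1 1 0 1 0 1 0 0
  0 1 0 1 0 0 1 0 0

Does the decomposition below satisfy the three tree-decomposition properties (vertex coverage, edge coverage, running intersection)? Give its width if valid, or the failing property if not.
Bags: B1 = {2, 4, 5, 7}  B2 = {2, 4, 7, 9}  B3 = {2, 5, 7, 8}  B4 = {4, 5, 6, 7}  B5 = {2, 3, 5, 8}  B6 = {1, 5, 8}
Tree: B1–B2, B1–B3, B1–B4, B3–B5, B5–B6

A tree decomposition must satisfy three properties: every vertex lies in some bag; for every edge, both endpoints lie together in some bag; and for every vertex, the bags containing it form a connected subtree. Here edge (3,1) lies in no bag, so the decomposition is invalid.

No — edge (3,1) lies in no bag.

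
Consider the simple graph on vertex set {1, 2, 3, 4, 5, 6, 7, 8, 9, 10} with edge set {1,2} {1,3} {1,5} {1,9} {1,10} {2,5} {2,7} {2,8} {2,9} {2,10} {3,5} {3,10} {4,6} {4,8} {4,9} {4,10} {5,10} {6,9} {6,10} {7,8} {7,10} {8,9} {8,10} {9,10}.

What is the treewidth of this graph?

A width-3 tree decomposition is:
Bags: B1 = {1, 2, 9, 10}  B2 = {2, 8, 9, 10}  B3 = {1, 2, 5, 10}  B4 = {1, 3, 5, 10}  B5 = {2, 7, 8, 10}  B6 = {4, 8, 9, 10}  B7 = {4, 6, 9, 10}
Tree: B1–B2, B1–B3, B3–B4, B2–B5, B2–B6, B6–B7
Every bag has size at most 4, so the width is 4 − 1 = 3 and tw(G) ≤ 3. For the lower bound, the 4 vertices {2, 8, 9, 10} are pairwise adjacent, and any tree decomposition puts a clique entirely inside one bag — forcing width ≥ 3. The upper and lower bounds meet at 3, so that is the treewidth.

3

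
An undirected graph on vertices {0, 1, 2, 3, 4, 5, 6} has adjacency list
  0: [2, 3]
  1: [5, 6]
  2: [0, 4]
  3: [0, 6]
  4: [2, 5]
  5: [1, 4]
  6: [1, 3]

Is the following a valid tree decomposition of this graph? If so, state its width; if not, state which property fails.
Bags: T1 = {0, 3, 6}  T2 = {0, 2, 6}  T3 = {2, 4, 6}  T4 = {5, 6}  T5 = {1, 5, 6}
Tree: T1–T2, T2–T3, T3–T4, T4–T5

No — edge (4,5) lies in no bag.

A tree decomposition must satisfy three properties: every vertex lies in some bag; for every edge, both endpoints lie together in some bag; and for every vertex, the bags containing it form a connected subtree. Here edge (4,5) lies in no bag, so the decomposition is invalid.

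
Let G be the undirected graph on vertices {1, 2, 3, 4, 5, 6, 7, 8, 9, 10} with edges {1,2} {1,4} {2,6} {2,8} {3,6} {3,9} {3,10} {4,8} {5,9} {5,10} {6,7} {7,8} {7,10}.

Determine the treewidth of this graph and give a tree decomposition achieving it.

Every bag has size at most 3, so the width is 3 − 1 = 2 and tw(G) ≤ 2. The edges 9–5–10–3–9 form a cycle, so G is not a tree and its treewidth is at least 2. Therefore the treewidth is 2.

Treewidth 2.
Bags: B1 = {3, 5, 9}  B2 = {3, 5, 10}  B3 = {3, 6, 10}  B4 = {6, 7, 10}  B5 = {2, 6, 7}  B6 = {2, 7, 8}  B7 = {1, 2, 8}  B8 = {1, 4, 8}
Tree: B1–B2, B2–B3, B3–B4, B4–B5, B5–B6, B6–B7, B7–B8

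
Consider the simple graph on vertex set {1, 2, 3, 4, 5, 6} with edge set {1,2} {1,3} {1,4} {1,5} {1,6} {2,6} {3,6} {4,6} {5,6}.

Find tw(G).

A width-2 tree decomposition is:
Bags: B1 = {1, 5, 6}  B2 = {1, 4, 6}  B3 = {1, 2, 6}  B4 = {1, 3, 6}
Tree: B1–B2, B1–B3, B3–B4
Every bag has size at most 3, so the width is 3 − 1 = 2 and tw(G) ≤ 2. On the other hand G contains the 3-clique {1, 2, 6}. A clique must lie in a single bag of any decomposition, so no decomposition can have width below 2. Therefore the treewidth is 2.

2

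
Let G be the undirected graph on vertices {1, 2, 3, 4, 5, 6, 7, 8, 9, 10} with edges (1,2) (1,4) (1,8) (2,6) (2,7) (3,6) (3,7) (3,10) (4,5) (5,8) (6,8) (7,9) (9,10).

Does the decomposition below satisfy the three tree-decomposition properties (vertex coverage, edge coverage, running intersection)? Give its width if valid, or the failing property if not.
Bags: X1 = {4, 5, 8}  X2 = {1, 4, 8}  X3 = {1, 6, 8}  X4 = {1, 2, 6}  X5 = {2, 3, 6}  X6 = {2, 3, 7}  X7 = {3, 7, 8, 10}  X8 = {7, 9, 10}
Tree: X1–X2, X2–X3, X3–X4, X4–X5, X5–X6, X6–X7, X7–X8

No — bags containing vertex 8 are not connected in the tree.

A tree decomposition must satisfy three properties: every vertex lies in some bag; for every edge, both endpoints lie together in some bag; and for every vertex, the bags containing it form a connected subtree. Here bags containing vertex 8 are not connected in the tree, so the decomposition is invalid.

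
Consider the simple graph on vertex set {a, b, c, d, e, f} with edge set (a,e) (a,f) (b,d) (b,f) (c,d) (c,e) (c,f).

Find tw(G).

2

A width-2 tree decomposition is:
Bags: B1 = {a, c, e}  B2 = {a, c, f}  B3 = {c, d, f}  B4 = {b, d, f}
Tree: B1–B2, B2–B3, B3–B4
Every bag has size at most 3, so the width is 3 − 1 = 2 and tw(G) ≤ 2. For the lower bound, G contains the cycle e–a–f–c–e, so G is not a forest; only forests have treewidth ≤ 1, hence tw(G) ≥ 2. Combining the bounds, tw(G) = 2.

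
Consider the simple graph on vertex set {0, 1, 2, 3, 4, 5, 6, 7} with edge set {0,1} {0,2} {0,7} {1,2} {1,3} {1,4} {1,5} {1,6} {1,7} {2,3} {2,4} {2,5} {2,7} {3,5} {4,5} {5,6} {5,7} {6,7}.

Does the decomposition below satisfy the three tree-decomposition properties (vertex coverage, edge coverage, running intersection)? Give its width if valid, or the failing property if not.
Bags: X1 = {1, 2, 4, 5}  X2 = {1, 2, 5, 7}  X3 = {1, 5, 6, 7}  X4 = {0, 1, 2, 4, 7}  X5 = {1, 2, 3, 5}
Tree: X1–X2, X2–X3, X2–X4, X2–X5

No — bags containing vertex 4 are not connected in the tree.

A tree decomposition must satisfy three properties: every vertex lies in some bag; for every edge, both endpoints lie together in some bag; and for every vertex, the bags containing it form a connected subtree. Here bags containing vertex 4 are not connected in the tree, so the decomposition is invalid.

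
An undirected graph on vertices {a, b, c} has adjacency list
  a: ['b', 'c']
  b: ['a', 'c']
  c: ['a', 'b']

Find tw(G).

2

A width-2 tree decomposition is:
Bags: B1 = {a, b, c}
Tree: (single bag)
A single bag containing all 3 vertices is trivially a valid decomposition of width 2. For the lower bound, the 3 vertices {a, b, c} are pairwise adjacent, and any tree decomposition puts a clique entirely inside one bag — forcing width ≥ 2. Hence tw(G) = 2 exactly.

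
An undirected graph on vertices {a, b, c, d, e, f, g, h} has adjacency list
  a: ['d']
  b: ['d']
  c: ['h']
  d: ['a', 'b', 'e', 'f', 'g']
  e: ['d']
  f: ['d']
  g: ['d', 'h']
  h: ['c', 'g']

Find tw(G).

1

A width-1 tree decomposition is:
Bags: B1 = {d, g}  B2 = {d, e}  B3 = {g, h}  B4 = {a, d}  B5 = {b, d}  B6 = {d, f}  B7 = {c, h}
Tree: B1–B2, B1–B3, B2–B4, B1–B5, B5–B6, B3–B7
Each bag holds 2 vertices, so the decomposition has width 1, which upper-bounds the treewidth. G has an edge, so its treewidth is at least 1. Combining the bounds, tw(G) = 1.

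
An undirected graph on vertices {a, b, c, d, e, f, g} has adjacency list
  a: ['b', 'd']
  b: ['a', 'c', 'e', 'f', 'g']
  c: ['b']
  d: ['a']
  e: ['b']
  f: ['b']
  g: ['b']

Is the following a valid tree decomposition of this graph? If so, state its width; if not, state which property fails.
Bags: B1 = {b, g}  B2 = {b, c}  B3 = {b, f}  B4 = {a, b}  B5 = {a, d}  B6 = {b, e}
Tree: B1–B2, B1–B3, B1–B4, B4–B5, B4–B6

Every vertex of G appears in some bag (union = {a, b, c, d, e, f, g}); every edge is covered by a bag; and for each vertex v the set of bags containing v is connected in the bag tree. The decomposition is therefore valid. The largest bag has 2 vertices, so the width is 1.

Yes; width 1.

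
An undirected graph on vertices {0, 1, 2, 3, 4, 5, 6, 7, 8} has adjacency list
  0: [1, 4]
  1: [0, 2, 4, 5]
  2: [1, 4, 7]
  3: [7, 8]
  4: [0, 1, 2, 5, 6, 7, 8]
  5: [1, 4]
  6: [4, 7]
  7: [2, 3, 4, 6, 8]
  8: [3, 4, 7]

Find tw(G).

A width-2 tree decomposition is:
Bags: B1 = {3, 7, 8}  B2 = {4, 7, 8}  B3 = {2, 4, 7}  B4 = {4, 6, 7}  B5 = {1, 2, 4}  B6 = {0, 1, 4}  B7 = {1, 4, 5}
Tree: B1–B2, B2–B3, B3–B4, B3–B5, B5–B6, B6–B7
Every bag has size at most 3, so the width is 3 − 1 = 2 and tw(G) ≤ 2. Conversely, {3, 7, 8} is a clique of size 3, and the vertices of any clique must share a bag in every tree decomposition; so some bag has ≥ 3 vertices and tw(G) ≥ 2. The upper and lower bounds meet at 2, so that is the treewidth.

2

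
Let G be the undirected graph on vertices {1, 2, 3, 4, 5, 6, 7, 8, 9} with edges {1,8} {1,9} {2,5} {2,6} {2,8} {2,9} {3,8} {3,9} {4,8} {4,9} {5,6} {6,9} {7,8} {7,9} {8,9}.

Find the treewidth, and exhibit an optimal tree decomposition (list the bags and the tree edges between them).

The largest bag has 3 vertices, giving width 2; this decomposition certifies tw(G) ≤ 2. Conversely, {1, 8, 9} is a clique of size 3, and the vertices of any clique must share a bag in every tree decomposition; so some bag has ≥ 3 vertices and tw(G) ≥ 2. Therefore the treewidth is 2.

Treewidth 2.
One such decomposition:
Bags: B1 = {2, 8, 9}  B2 = {3, 8, 9}  B3 = {1, 8, 9}  B4 = {4, 8, 9}  B5 = {2, 6, 9}  B6 = {7, 8, 9}  B7 = {2, 5, 6}
Tree: B1–B2, B2–B3, B3–B4, B1–B5, B1–B6, B5–B7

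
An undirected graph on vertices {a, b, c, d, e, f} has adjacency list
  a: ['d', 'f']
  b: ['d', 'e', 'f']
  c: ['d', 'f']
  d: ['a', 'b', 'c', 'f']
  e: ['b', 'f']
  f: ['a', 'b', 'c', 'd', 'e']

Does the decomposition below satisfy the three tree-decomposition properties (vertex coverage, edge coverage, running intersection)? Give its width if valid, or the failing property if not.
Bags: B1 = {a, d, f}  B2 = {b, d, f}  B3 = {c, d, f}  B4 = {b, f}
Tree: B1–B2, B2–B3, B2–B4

A tree decomposition must satisfy three properties: every vertex lies in some bag; for every edge, both endpoints lie together in some bag; and for every vertex, the bags containing it form a connected subtree. Here vertex e appears in no bag, so the decomposition is invalid.

No — vertex e appears in no bag.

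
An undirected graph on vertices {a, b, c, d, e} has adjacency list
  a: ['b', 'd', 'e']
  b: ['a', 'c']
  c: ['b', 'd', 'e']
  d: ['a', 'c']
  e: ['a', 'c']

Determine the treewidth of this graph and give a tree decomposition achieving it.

Treewidth 2.
One such decomposition:
Bags: B1 = {a, c, d}  B2 = {a, b, c}  B3 = {a, c, e}
Tree: B1–B2, B2–B3

The largest bag has 3 vertices, giving width 2; this decomposition certifies tw(G) ≤ 2. For the lower bound, G contains the cycle d–c–b–a–d, so G is not a forest; only forests have treewidth ≤ 1, hence tw(G) ≥ 2. The upper and lower bounds meet at 2, so that is the treewidth.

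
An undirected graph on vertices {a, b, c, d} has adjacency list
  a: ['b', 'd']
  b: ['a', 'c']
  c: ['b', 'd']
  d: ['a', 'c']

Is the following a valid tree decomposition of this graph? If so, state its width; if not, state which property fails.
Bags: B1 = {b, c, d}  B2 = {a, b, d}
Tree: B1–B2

Every vertex of G appears in some bag (union = {a, b, c, d}); every edge is covered by a bag; and for each vertex v the set of bags containing v is connected in the bag tree. The decomposition is therefore valid. The largest bag has 3 vertices, so the width is 2.

Yes; width 2.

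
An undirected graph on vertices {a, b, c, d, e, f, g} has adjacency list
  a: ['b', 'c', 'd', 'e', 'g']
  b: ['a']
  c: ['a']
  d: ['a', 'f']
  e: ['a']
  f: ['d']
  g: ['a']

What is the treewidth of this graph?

1

A width-1 tree decomposition is:
Bags: B1 = {a, b}  B2 = {a, d}  B3 = {a, c}  B4 = {a, e}  B5 = {d, f}  B6 = {a, g}
Tree: B1–B2, B2–B3, B2–B4, B2–B5, B1–B6
Every bag has size at most 2, so the width is 2 − 1 = 1 and tw(G) ≤ 1. Since G has at least one edge (e.g. b–a), it is not an edgeless graph, so tw(G) ≥ 1. Combining the bounds, tw(G) = 1.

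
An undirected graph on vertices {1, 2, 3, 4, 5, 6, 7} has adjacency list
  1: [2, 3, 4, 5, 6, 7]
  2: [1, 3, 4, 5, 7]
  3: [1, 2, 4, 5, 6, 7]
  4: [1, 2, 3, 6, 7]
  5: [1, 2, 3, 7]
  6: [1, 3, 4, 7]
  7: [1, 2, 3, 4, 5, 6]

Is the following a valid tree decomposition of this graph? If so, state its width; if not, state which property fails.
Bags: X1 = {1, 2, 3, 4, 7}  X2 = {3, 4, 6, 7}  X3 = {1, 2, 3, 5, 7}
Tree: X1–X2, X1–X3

A tree decomposition must satisfy three properties: every vertex lies in some bag; for every edge, both endpoints lie together in some bag; and for every vertex, the bags containing it form a connected subtree. Here edge (1,6) lies in no bag, so the decomposition is invalid.

No — edge (1,6) lies in no bag.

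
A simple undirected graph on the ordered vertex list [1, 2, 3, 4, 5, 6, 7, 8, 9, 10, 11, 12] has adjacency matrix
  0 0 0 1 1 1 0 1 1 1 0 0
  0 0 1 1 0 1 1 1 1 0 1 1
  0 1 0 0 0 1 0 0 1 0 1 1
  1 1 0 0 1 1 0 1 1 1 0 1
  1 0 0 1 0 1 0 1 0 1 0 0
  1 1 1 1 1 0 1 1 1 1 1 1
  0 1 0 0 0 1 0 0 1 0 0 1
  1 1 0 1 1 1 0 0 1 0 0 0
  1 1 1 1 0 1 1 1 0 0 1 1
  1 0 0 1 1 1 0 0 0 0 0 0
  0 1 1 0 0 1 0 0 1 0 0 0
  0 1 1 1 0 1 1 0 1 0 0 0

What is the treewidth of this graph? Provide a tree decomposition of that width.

The largest bag has 5 vertices, giving width 4; this decomposition certifies tw(G) ≤ 4. For the lower bound, the 5 vertices {1, 4, 6, 8, 9} are pairwise adjacent, and any tree decomposition puts a clique entirely inside one bag — forcing width ≥ 4. Combining the bounds, tw(G) = 4.

Treewidth 4.
One such decomposition:
Bags: B1 = {2, 4, 6, 9, 12}  B2 = {2, 4, 6, 8, 9}  B3 = {1, 4, 6, 8, 9}  B4 = {1, 4, 5, 6, 8}  B5 = {1, 4, 5, 6, 10}  B6 = {2, 3, 6, 9, 12}  B7 = {2, 3, 6, 9, 11}  B8 = {2, 6, 7, 9, 12}
Tree: B1–B2, B2–B3, B3–B4, B4–B5, B1–B6, B6–B7, B6–B8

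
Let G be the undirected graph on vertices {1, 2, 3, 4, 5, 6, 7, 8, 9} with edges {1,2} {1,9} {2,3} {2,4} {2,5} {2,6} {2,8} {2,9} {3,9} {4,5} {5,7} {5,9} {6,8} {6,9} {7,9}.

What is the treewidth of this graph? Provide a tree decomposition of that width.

Each bag holds 3 vertices, so the decomposition has width 2, which upper-bounds the treewidth. Conversely, {2, 6, 8} is a clique of size 3, and the vertices of any clique must share a bag in every tree decomposition; so some bag has ≥ 3 vertices and tw(G) ≥ 2. Hence tw(G) = 2 exactly.

Treewidth 2.
One such decomposition:
Bags: B1 = {2, 5, 9}  B2 = {2, 6, 9}  B3 = {5, 7, 9}  B4 = {1, 2, 9}  B5 = {2, 3, 9}  B6 = {2, 4, 5}  B7 = {2, 6, 8}
Tree: B1–B2, B1–B3, B2–B4, B2–B5, B1–B6, B2–B7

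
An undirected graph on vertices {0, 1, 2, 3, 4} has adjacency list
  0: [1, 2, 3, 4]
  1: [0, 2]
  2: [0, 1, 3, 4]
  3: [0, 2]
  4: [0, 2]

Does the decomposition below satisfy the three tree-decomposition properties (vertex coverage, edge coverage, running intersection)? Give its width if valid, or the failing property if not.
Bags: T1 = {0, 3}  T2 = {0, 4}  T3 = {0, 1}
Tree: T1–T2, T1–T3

No — vertex 2 appears in no bag.

A tree decomposition must satisfy three properties: every vertex lies in some bag; for every edge, both endpoints lie together in some bag; and for every vertex, the bags containing it form a connected subtree. Here vertex 2 appears in no bag, so the decomposition is invalid.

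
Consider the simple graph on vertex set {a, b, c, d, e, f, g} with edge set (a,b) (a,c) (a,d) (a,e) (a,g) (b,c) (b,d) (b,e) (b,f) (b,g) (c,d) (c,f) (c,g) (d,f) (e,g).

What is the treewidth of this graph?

3

A width-3 tree decomposition is:
Bags: B1 = {a, b, e, g}  B2 = {a, b, c, g}  B3 = {a, b, c, d}  B4 = {b, c, d, f}
Tree: B1–B2, B2–B3, B3–B4
Every bag has size at most 4, so the width is 4 − 1 = 3 and tw(G) ≤ 3. For the lower bound, the 4 vertices {a, b, e, g} are pairwise adjacent, and any tree decomposition puts a clique entirely inside one bag — forcing width ≥ 3. The upper and lower bounds meet at 3, so that is the treewidth.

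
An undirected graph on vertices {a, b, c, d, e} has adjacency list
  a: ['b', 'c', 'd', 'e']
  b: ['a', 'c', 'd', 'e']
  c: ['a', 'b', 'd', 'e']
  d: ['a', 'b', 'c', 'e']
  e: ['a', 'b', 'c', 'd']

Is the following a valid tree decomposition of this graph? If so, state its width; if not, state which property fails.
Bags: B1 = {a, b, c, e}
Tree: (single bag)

A tree decomposition must satisfy three properties: every vertex lies in some bag; for every edge, both endpoints lie together in some bag; and for every vertex, the bags containing it form a connected subtree. Here vertex d appears in no bag, so the decomposition is invalid.

No — vertex d appears in no bag.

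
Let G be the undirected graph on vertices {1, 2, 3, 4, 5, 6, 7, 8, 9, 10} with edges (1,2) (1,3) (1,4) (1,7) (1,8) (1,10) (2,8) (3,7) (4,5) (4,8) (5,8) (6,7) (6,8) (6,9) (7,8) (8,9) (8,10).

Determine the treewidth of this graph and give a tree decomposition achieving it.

The largest bag has 3 vertices, giving width 2; this decomposition certifies tw(G) ≤ 2. For the lower bound, the 3 vertices {1, 2, 8} are pairwise adjacent, and any tree decomposition puts a clique entirely inside one bag — forcing width ≥ 2. Combining the bounds, tw(G) = 2.

Treewidth 2.
Bags: B1 = {6, 7, 8}  B2 = {1, 7, 8}  B3 = {1, 4, 8}  B4 = {1, 8, 10}  B5 = {6, 8, 9}  B6 = {1, 2, 8}  B7 = {1, 3, 7}  B8 = {4, 5, 8}
Tree: B1–B2, B2–B3, B3–B4, B1–B5, B2–B6, B2–B7, B3–B8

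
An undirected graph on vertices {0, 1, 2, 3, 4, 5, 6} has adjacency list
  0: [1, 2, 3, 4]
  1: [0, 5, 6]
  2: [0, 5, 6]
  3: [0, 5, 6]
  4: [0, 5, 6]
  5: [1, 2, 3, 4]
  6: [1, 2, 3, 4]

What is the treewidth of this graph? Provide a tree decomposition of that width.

Treewidth 3.
Bags: B1 = {0, 3, 5, 6}  B2 = {0, 1, 5, 6}  B3 = {0, 2, 5, 6}  B4 = {0, 4, 5, 6}
Tree: B1–B2, B2–B3, B3–B4

Every bag has size at most 4, so the width is 4 − 1 = 3 and tw(G) ≤ 3. For the lower bound: the 4 vertex sets {3,6}, {1,5}, {0}, {2} are disjoint, each induces a connected subgraph, and every pair is joined by at least one edge of G. Contracting each set to a single vertex therefore yields K_{4} as a minor, and since treewidth is minor-monotone, tw(G) ≥ tw(K_{4}) = 3. Therefore the treewidth is 3.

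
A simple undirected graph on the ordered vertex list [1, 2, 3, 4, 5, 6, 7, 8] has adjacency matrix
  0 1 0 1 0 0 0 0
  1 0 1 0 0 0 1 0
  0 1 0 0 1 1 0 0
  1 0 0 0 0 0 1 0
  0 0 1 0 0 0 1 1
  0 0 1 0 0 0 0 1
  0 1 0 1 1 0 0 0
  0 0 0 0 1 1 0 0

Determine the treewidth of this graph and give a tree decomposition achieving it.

Treewidth 2.
Bags: B1 = {3, 6, 8}  B2 = {3, 5, 8}  B3 = {2, 3, 5}  B4 = {2, 5, 7}  B5 = {1, 2, 7}  B6 = {1, 4, 7}
Tree: B1–B2, B2–B3, B3–B4, B4–B5, B5–B6

Every bag has size at most 3, so the width is 3 − 1 = 2 and tw(G) ≤ 2. The edges 6–8–5–3–6 form a cycle, so G is not a tree and its treewidth is at least 2. Therefore the treewidth is 2.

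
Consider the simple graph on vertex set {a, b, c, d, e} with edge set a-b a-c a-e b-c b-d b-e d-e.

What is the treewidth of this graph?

A width-2 tree decomposition is:
Bags: B1 = {a, b, e}  B2 = {a, b, c}  B3 = {b, d, e}
Tree: B1–B2, B1–B3
The largest bag has 3 vertices, giving width 2; this decomposition certifies tw(G) ≤ 2. For the lower bound, the 3 vertices {b, d, e} are pairwise adjacent, and any tree decomposition puts a clique entirely inside one bag — forcing width ≥ 2. The upper and lower bounds meet at 2, so that is the treewidth.

2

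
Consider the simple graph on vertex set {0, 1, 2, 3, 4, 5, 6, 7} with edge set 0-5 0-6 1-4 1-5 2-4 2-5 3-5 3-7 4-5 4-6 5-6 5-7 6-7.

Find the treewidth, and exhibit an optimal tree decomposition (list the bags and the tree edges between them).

Every bag has size at most 3, so the width is 3 − 1 = 2 and tw(G) ≤ 2. For the lower bound, the 3 vertices {0, 5, 6} are pairwise adjacent, and any tree decomposition puts a clique entirely inside one bag — forcing width ≥ 2. Therefore the treewidth is 2.

Treewidth 2.
One optimal decomposition is:
Bags: B1 = {3, 5, 7}  B2 = {5, 6, 7}  B3 = {0, 5, 6}  B4 = {4, 5, 6}  B5 = {2, 4, 5}  B6 = {1, 4, 5}
Tree: B1–B2, B2–B3, B2–B4, B4–B5, B4–B6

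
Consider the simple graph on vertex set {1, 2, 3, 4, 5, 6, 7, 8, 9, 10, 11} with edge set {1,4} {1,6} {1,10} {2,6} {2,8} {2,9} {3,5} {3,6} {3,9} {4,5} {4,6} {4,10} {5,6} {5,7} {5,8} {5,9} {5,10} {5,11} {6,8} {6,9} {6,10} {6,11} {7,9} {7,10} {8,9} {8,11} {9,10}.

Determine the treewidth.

3

A width-3 tree decomposition is:
Bags: B1 = {5, 6, 9, 10}  B2 = {4, 5, 6, 10}  B3 = {3, 5, 6, 9}  B4 = {5, 6, 8, 9}  B5 = {5, 7, 9, 10}  B6 = {1, 4, 6, 10}  B7 = {2, 6, 8, 9}  B8 = {5, 6, 8, 11}
Tree: B1–B2, B1–B3, B3–B4, B1–B5, B2–B6, B4–B7, B4–B8
Every bag has size at most 4, so the width is 4 − 1 = 3 and tw(G) ≤ 3. For the lower bound, the 4 vertices {1, 4, 6, 10} are pairwise adjacent, and any tree decomposition puts a clique entirely inside one bag — forcing width ≥ 3. The upper and lower bounds meet at 3, so that is the treewidth.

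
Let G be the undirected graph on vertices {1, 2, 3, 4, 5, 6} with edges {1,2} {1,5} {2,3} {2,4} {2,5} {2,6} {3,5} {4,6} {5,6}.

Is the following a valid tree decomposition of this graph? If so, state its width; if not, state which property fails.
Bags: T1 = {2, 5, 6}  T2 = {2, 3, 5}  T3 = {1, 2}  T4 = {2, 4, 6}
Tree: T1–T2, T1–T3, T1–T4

No — edge (5,1) lies in no bag.

A tree decomposition must satisfy three properties: every vertex lies in some bag; for every edge, both endpoints lie together in some bag; and for every vertex, the bags containing it form a connected subtree. Here edge (5,1) lies in no bag, so the decomposition is invalid.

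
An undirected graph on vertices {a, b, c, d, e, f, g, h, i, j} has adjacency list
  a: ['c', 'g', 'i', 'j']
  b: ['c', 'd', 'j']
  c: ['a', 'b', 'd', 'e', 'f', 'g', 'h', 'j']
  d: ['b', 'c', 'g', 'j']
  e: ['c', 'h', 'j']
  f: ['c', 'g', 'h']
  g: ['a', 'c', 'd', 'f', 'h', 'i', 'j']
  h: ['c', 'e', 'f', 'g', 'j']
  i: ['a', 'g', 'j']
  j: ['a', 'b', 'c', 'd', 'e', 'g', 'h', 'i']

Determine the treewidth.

A width-3 tree decomposition is:
Bags: B1 = {c, d, g, j}  B2 = {c, g, h, j}  B3 = {b, c, d, j}  B4 = {a, c, g, j}  B5 = {c, e, h, j}  B6 = {a, g, i, j}  B7 = {c, f, g, h}
Tree: B1–B2, B1–B3, B2–B4, B2–B5, B4–B6, B2–B7
The largest bag has 4 vertices, giving width 3; this decomposition certifies tw(G) ≤ 3. On the other hand G contains the 4-clique {c, d, g, j}. A clique must lie in a single bag of any decomposition, so no decomposition can have width below 3. Therefore the treewidth is 3.

3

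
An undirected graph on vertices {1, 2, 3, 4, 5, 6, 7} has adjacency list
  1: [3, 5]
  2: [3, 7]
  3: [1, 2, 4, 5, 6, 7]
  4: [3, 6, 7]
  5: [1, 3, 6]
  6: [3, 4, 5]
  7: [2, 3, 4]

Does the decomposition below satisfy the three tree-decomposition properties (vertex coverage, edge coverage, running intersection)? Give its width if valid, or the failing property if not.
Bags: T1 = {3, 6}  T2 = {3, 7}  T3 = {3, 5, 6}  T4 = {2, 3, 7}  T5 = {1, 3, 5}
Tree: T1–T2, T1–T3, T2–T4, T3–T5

A tree decomposition must satisfy three properties: every vertex lies in some bag; for every edge, both endpoints lie together in some bag; and for every vertex, the bags containing it form a connected subtree. Here vertex 4 appears in no bag, so the decomposition is invalid.

No — vertex 4 appears in no bag.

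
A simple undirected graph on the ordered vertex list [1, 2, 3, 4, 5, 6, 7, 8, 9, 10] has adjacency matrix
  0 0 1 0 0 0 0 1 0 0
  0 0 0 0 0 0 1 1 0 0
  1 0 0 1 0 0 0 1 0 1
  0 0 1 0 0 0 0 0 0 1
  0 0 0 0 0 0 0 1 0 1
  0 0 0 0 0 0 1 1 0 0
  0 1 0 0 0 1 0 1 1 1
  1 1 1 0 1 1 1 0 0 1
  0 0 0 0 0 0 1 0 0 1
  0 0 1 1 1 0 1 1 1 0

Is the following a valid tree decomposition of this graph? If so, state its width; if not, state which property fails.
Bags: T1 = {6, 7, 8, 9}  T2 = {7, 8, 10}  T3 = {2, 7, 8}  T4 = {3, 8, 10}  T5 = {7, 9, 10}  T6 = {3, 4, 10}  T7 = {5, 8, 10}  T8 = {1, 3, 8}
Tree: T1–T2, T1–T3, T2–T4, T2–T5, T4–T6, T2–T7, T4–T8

No — bags containing vertex 9 are not connected in the tree.

A tree decomposition must satisfy three properties: every vertex lies in some bag; for every edge, both endpoints lie together in some bag; and for every vertex, the bags containing it form a connected subtree. Here bags containing vertex 9 are not connected in the tree, so the decomposition is invalid.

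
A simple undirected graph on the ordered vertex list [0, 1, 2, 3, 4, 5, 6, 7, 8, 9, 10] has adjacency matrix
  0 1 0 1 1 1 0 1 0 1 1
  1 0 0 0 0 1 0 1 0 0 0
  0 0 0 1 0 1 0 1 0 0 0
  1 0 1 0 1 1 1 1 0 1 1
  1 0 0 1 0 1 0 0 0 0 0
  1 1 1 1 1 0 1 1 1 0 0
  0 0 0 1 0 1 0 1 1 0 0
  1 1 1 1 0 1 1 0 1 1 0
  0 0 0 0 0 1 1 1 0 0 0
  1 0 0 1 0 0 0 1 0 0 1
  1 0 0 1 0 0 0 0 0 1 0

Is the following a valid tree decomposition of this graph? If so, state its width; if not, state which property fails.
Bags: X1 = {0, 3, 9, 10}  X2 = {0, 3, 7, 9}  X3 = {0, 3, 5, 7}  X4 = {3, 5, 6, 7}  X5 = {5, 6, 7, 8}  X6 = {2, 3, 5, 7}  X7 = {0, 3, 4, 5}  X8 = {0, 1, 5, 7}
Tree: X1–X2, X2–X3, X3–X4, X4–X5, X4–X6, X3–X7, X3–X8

Yes; width 3.

Every vertex of G appears in some bag (union = {0, 1, 2, 3, 4, 5, 6, 7, 8, 9, 10}); every edge is covered by a bag; and for each vertex v the set of bags containing v is connected in the bag tree. The decomposition is therefore valid. The largest bag has 4 vertices, so the width is 3.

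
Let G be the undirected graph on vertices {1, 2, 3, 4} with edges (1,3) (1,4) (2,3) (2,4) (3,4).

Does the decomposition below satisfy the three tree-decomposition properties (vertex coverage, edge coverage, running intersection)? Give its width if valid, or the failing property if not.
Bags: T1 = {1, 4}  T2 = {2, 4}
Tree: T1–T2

No — vertex 3 appears in no bag.

A tree decomposition must satisfy three properties: every vertex lies in some bag; for every edge, both endpoints lie together in some bag; and for every vertex, the bags containing it form a connected subtree. Here vertex 3 appears in no bag, so the decomposition is invalid.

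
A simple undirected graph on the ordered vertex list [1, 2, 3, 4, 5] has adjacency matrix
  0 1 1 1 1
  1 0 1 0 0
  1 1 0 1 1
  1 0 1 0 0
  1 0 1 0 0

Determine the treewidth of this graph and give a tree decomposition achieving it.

Each bag holds 3 vertices, so the decomposition has width 2, which upper-bounds the treewidth. For the lower bound, the 3 vertices {1, 2, 3} are pairwise adjacent, and any tree decomposition puts a clique entirely inside one bag — forcing width ≥ 2. The upper and lower bounds meet at 2, so that is the treewidth.

Treewidth 2.
Bags: B1 = {1, 3, 4}  B2 = {1, 3, 5}  B3 = {1, 2, 3}
Tree: B1–B2, B2–B3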